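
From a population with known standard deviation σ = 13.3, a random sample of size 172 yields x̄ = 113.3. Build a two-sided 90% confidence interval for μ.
(111.63, 114.97)

z-interval (σ known):
z* = 1.645 for 90% confidence

Margin of error = z* · σ/√n = 1.645 · 13.3/√172 = 1.67

CI: (113.3 - 1.67, 113.3 + 1.67) = (111.63, 114.97)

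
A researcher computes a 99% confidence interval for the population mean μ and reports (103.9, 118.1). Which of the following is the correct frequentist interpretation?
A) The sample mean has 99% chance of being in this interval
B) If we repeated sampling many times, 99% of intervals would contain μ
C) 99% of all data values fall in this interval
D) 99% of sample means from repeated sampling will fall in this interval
B

A) Wrong — x̄ is observed and sits in the interval by construction.
B) Correct — this is the frequentist long-run coverage interpretation.
C) Wrong — a CI is about the parameter μ, not individual data values.
D) Wrong — coverage applies to intervals containing μ, not to future x̄ values.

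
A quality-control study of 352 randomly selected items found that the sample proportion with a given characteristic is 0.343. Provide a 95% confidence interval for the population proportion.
(0.293, 0.393)

Proportion CI:
SE = √(p̂(1-p̂)/n) = √(0.343 · 0.657 / 352) = 0.02530

z* = 1.960
Margin = z* · SE = 1.960 · 0.02530 = 0.0496

CI: 0.343 ± 0.0496 = (0.293, 0.393)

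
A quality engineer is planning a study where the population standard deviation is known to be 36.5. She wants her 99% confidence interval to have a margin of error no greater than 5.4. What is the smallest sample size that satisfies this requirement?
n ≥ 304

For margin E ≤ 5.4:
n ≥ (z* · σ / E)²
n ≥ (2.576 · 36.5 / 5.4)²
n ≥ 303.17

Minimum n = 304 (rounding up)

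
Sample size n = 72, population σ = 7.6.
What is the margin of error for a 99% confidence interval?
Margin of error = 2.31

Margin of error = z* · σ/√n
= 2.576 · 7.6/√72
= 2.576 · 7.6/8.4853
= 2.31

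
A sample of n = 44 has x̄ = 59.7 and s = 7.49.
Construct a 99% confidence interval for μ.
(56.66, 62.74)

t-interval (σ unknown):
df = n - 1 = 43
t* = 2.695 for 99% confidence

Margin of error = t* · s/√n = 2.695 · 7.49/√44 = 3.04

CI: (56.66, 62.74)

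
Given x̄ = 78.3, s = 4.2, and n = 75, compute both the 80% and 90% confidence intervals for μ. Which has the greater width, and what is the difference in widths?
90% CI is wider by 0.37

df = 74
80% CI: t* = 1.293, (77.67, 78.93), width = 2 · t* · s/√n = 1.25
90% CI: t* = 1.666, (77.49, 79.11), width = 2 · t* · s/√n = 1.62

The 90% CI is wider by 1.62 - 1.25 = 0.37.
Higher confidence requires a wider interval.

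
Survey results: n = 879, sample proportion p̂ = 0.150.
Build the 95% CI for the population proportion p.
(0.126, 0.174)

Proportion CI:
SE = √(p̂(1-p̂)/n) = √(0.150 · 0.850 / 879) = 0.01204

z* = 1.960
Margin = z* · SE = 1.960 · 0.01204 = 0.0236

CI: 0.150 ± 0.0236 = (0.126, 0.174)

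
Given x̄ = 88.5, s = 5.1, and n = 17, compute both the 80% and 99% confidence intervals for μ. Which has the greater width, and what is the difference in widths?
99% CI is wider by 3.92

df = 16
80% CI: t* = 1.337, (86.85, 90.15), width = 2 · t* · s/√n = 3.31
99% CI: t* = 2.921, (84.89, 92.11), width = 2 · t* · s/√n = 7.23

The 99% CI is wider by 7.23 - 3.31 = 3.92.
Higher confidence requires a wider interval.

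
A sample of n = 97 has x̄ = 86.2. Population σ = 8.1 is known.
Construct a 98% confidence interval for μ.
(84.29, 88.11)

z-interval (σ known):
z* = 2.326 for 98% confidence

Margin of error = z* · σ/√n = 2.326 · 8.1/√97 = 1.91

CI: (86.2 - 1.91, 86.2 + 1.91) = (84.29, 88.11)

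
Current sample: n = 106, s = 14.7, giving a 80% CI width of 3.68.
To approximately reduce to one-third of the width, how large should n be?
n ≈ 954

CI width ∝ 1/√n
To reduce width by factor 3, need √n to grow by 3 → need 3² = 9 times as many samples.

Current: n = 106, width = 3.68
New: n = 954, width ≈ 1.22

Width reduced by factor of 3.68/1.22 = 3.02.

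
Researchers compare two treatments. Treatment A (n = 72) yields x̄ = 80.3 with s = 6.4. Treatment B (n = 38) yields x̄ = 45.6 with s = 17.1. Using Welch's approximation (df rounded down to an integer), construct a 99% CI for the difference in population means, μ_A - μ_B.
(26.94, 42.46)

Difference: x̄₁ - x̄₂ = 34.70
SE = √(s₁²/n₁ + s₂²/n₂) = √(6.4²/72 + 17.1²/38) = 2.8747
df = 42.55 → 42 (Welch–Satterthwaite, rounded down)
t* = 2.698

CI: 34.70 ± 2.698 · 2.8747 = 34.70 ± 7.76 = (26.94, 42.46)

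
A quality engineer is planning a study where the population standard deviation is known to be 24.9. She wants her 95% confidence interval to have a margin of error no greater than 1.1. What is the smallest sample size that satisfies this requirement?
n ≥ 1969

For margin E ≤ 1.1:
n ≥ (z* · σ / E)²
n ≥ (1.960 · 24.9 / 1.1)²
n ≥ 1968.45

Minimum n = 1969 (rounding up)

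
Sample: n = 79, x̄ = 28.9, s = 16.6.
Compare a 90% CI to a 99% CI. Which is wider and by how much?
99% CI is wider by 3.64

df = 78
90% CI: t* = 1.665, (25.79, 32.01), width = 2 · t* · s/√n = 6.22
99% CI: t* = 2.640, (23.97, 33.83), width = 2 · t* · s/√n = 9.86

The 99% CI is wider by 9.86 - 6.22 = 3.64.
Higher confidence requires a wider interval.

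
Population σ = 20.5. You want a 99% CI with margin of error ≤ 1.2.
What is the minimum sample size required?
n ≥ 1937

For margin E ≤ 1.2:
n ≥ (z* · σ / E)²
n ≥ (2.576 · 20.5 / 1.2)²
n ≥ 1936.59

Minimum n = 1937 (rounding up)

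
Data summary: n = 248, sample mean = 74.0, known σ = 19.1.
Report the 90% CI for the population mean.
(72.00, 76.00)

z-interval (σ known):
z* = 1.645 for 90% confidence

Margin of error = z* · σ/√n = 1.645 · 19.1/√248 = 2.00

CI: (74.0 - 2.00, 74.0 + 2.00) = (72.00, 76.00)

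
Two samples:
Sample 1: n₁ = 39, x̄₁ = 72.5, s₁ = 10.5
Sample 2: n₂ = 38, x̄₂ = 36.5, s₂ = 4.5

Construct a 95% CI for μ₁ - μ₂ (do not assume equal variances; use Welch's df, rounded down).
(32.32, 39.68)

Difference: x̄₁ - x̄₂ = 36.00
SE = √(s₁²/n₁ + s₂²/n₂) = √(10.5²/39 + 4.5²/38) = 1.8330
df = 51.79 → 51 (Welch–Satterthwaite, rounded down)
t* = 2.008

CI: 36.00 ± 2.008 · 1.8330 = 36.00 ± 3.68 = (32.32, 39.68)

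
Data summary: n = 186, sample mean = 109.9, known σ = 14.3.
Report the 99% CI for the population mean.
(107.20, 112.60)

z-interval (σ known):
z* = 2.576 for 99% confidence

Margin of error = z* · σ/√n = 2.576 · 14.3/√186 = 2.70

CI: (109.9 - 2.70, 109.9 + 2.70) = (107.20, 112.60)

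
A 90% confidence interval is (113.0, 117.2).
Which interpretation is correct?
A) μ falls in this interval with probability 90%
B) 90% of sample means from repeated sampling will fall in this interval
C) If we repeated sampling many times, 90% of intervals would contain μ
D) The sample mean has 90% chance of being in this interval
C

A) Wrong — μ is fixed; the randomness lives in the interval, not in μ.
B) Wrong — coverage applies to intervals containing μ, not to future x̄ values.
C) Correct — this is the frequentist long-run coverage interpretation.
D) Wrong — x̄ is observed and sits in the interval by construction.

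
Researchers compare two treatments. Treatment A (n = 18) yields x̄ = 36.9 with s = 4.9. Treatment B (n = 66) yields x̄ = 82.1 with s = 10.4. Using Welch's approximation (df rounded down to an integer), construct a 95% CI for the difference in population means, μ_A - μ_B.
(-48.65, -41.75)

Difference: x̄₁ - x̄₂ = -45.20
SE = √(s₁²/n₁ + s₂²/n₂) = √(4.9²/18 + 10.4²/66) = 1.7241
df = 60.53 → 60 (Welch–Satterthwaite, rounded down)
t* = 2.000

CI: -45.20 ± 2.000 · 1.7241 = -45.20 ± 3.45 = (-48.65, -41.75)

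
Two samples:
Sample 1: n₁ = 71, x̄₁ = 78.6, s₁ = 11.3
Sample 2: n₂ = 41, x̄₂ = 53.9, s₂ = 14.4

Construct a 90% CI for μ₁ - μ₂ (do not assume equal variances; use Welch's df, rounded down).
(20.33, 29.07)

Difference: x̄₁ - x̄₂ = 24.70
SE = √(s₁²/n₁ + s₂²/n₂) = √(11.3²/71 + 14.4²/41) = 2.6184
df = 68.55 → 68 (Welch–Satterthwaite, rounded down)
t* = 1.668

CI: 24.70 ± 1.668 · 2.6184 = 24.70 ± 4.37 = (20.33, 29.07)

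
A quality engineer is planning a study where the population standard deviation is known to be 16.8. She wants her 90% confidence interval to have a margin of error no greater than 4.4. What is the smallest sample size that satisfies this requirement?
n ≥ 40

For margin E ≤ 4.4:
n ≥ (z* · σ / E)²
n ≥ (1.645 · 16.8 / 4.4)²
n ≥ 39.45

Minimum n = 40 (rounding up)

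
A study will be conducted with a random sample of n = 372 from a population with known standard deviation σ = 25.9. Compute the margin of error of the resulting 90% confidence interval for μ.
Margin of error = 2.21

Margin of error = z* · σ/√n
= 1.645 · 25.9/√372
= 1.645 · 25.9/19.2873
= 2.21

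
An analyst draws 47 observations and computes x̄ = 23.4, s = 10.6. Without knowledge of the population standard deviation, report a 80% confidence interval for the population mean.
(21.39, 25.41)

t-interval (σ unknown):
df = n - 1 = 46
t* = 1.300 for 80% confidence

Margin of error = t* · s/√n = 1.300 · 10.6/√47 = 2.01

CI: (21.39, 25.41)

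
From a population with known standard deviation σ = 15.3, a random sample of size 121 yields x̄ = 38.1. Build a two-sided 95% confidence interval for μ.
(35.37, 40.83)

z-interval (σ known):
z* = 1.960 for 95% confidence

Margin of error = z* · σ/√n = 1.960 · 15.3/√121 = 2.73

CI: (38.1 - 2.73, 38.1 + 2.73) = (35.37, 40.83)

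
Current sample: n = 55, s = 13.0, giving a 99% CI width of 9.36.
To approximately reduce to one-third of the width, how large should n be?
n ≈ 495

CI width ∝ 1/√n
To reduce width by factor 3, need √n to grow by 3 → need 3² = 9 times as many samples.

Current: n = 55, width = 9.36
New: n = 495, width ≈ 3.02

Width reduced by factor of 9.36/3.02 = 3.10.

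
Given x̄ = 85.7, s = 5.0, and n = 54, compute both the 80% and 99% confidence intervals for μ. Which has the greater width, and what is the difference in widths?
99% CI is wider by 1.87

df = 53
80% CI: t* = 1.298, (84.82, 86.58), width = 2 · t* · s/√n = 1.77
99% CI: t* = 2.672, (83.88, 87.52), width = 2 · t* · s/√n = 3.64

The 99% CI is wider by 3.64 - 1.77 = 1.87.
Higher confidence requires a wider interval.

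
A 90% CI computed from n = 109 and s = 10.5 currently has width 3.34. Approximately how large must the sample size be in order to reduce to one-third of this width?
n ≈ 981

CI width ∝ 1/√n
To reduce width by factor 3, need √n to grow by 3 → need 3² = 9 times as many samples.

Current: n = 109, width = 3.34
New: n = 981, width ≈ 1.10

Width reduced by factor of 3.34/1.10 = 3.04.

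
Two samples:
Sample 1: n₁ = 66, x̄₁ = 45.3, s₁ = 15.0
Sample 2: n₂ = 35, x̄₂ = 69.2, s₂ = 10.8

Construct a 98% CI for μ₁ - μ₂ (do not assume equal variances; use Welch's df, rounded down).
(-30.05, -17.75)

Difference: x̄₁ - x̄₂ = -23.90
SE = √(s₁²/n₁ + s₂²/n₂) = √(15.0²/66 + 10.8²/35) = 2.5965
df = 89.92 → 89 (Welch–Satterthwaite, rounded down)
t* = 2.369

CI: -23.90 ± 2.369 · 2.5965 = -23.90 ± 6.15 = (-30.05, -17.75)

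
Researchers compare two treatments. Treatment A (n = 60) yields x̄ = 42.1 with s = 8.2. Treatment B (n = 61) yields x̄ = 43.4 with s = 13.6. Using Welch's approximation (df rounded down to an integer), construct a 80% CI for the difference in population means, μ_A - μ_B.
(-3.93, 1.33)

Difference: x̄₁ - x̄₂ = -1.30
SE = √(s₁²/n₁ + s₂²/n₂) = √(8.2²/60 + 13.6²/61) = 2.0378
df = 98.82 → 98 (Welch–Satterthwaite, rounded down)
t* = 1.290

CI: -1.30 ± 1.290 · 2.0378 = -1.30 ± 2.63 = (-3.93, 1.33)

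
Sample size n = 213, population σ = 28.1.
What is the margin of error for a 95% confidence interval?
Margin of error = 3.77

Margin of error = z* · σ/√n
= 1.960 · 28.1/√213
= 1.960 · 28.1/14.5945
= 3.77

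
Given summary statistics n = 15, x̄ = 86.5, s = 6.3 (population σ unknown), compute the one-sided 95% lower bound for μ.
μ ≥ 83.64

Lower bound (one-sided):
t* = 1.761 (one-sided for 95%)
Lower bound = x̄ - t* · s/√n = 86.5 - 1.761 · 6.3/√15 = 83.64

We are 95% confident that μ ≥ 83.64.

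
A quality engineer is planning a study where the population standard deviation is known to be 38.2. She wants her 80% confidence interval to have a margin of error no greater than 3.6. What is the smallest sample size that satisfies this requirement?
n ≥ 186

For margin E ≤ 3.6:
n ≥ (z* · σ / E)²
n ≥ (1.282 · 38.2 / 3.6)²
n ≥ 185.05

Minimum n = 186 (rounding up)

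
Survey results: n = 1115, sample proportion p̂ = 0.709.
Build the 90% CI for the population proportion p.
(0.687, 0.731)

Proportion CI:
SE = √(p̂(1-p̂)/n) = √(0.709 · 0.291 / 1115) = 0.01360

z* = 1.645
Margin = z* · SE = 1.645 · 0.01360 = 0.0224

CI: 0.709 ± 0.0224 = (0.687, 0.731)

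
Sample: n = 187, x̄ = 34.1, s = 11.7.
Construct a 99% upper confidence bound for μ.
μ ≤ 36.11

Upper bound (one-sided):
t* = 2.347 (one-sided for 99%)
Upper bound = x̄ + t* · s/√n = 34.1 + 2.347 · 11.7/√187 = 36.11

We are 99% confident that μ ≤ 36.11.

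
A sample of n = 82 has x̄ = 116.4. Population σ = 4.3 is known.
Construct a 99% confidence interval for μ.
(115.18, 117.62)

z-interval (σ known):
z* = 2.576 for 99% confidence

Margin of error = z* · σ/√n = 2.576 · 4.3/√82 = 1.22

CI: (116.4 - 1.22, 116.4 + 1.22) = (115.18, 117.62)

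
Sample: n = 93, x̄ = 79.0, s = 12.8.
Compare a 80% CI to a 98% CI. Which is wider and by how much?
98% CI is wider by 2.86

df = 92
80% CI: t* = 1.291, (77.29, 80.71), width = 2 · t* · s/√n = 3.43
98% CI: t* = 2.368, (75.86, 82.14), width = 2 · t* · s/√n = 6.29

The 98% CI is wider by 6.29 - 3.43 = 2.86.
Higher confidence requires a wider interval.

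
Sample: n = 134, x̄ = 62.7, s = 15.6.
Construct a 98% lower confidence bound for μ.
μ ≥ 59.91

Lower bound (one-sided):
t* = 2.074 (one-sided for 98%)
Lower bound = x̄ - t* · s/√n = 62.7 - 2.074 · 15.6/√134 = 59.91

We are 98% confident that μ ≥ 59.91.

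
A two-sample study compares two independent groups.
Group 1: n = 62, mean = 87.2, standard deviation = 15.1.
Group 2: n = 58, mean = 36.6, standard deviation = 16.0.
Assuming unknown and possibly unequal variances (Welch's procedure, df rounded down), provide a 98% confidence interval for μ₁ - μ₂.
(43.89, 57.31)

Difference: x̄₁ - x̄₂ = 50.60
SE = √(s₁²/n₁ + s₂²/n₂) = √(15.1²/62 + 16.0²/58) = 2.8445
df = 116.19 → 116 (Welch–Satterthwaite, rounded down)
t* = 2.359

CI: 50.60 ± 2.359 · 2.8445 = 50.60 ± 6.71 = (43.89, 57.31)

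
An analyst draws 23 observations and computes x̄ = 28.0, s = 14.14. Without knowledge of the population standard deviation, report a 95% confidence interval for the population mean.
(21.89, 34.11)

t-interval (σ unknown):
df = n - 1 = 22
t* = 2.074 for 95% confidence

Margin of error = t* · s/√n = 2.074 · 14.14/√23 = 6.11

CI: (21.89, 34.11)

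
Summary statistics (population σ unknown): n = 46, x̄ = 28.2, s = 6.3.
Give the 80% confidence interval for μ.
(26.99, 29.41)

t-interval (σ unknown):
df = n - 1 = 45
t* = 1.301 for 80% confidence

Margin of error = t* · s/√n = 1.301 · 6.3/√46 = 1.21

CI: (26.99, 29.41)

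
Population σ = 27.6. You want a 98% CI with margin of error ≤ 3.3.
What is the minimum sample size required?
n ≥ 379

For margin E ≤ 3.3:
n ≥ (z* · σ / E)²
n ≥ (2.326 · 27.6 / 3.3)²
n ≥ 378.45

Minimum n = 379 (rounding up)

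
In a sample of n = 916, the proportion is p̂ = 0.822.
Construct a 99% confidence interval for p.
(0.789, 0.855)

Proportion CI:
SE = √(p̂(1-p̂)/n) = √(0.822 · 0.178 / 916) = 0.01264

z* = 2.576
Margin = z* · SE = 2.576 · 0.01264 = 0.0326

CI: 0.822 ± 0.0326 = (0.789, 0.855)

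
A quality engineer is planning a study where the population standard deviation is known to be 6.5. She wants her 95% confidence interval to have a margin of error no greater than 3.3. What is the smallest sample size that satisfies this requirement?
n ≥ 15

For margin E ≤ 3.3:
n ≥ (z* · σ / E)²
n ≥ (1.960 · 6.5 / 3.3)²
n ≥ 14.90

Minimum n = 15 (rounding up)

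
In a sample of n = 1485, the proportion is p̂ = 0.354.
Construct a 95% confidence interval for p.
(0.330, 0.378)

Proportion CI:
SE = √(p̂(1-p̂)/n) = √(0.354 · 0.646 / 1485) = 0.01241

z* = 1.960
Margin = z* · SE = 1.960 · 0.01241 = 0.0243

CI: 0.354 ± 0.0243 = (0.330, 0.378)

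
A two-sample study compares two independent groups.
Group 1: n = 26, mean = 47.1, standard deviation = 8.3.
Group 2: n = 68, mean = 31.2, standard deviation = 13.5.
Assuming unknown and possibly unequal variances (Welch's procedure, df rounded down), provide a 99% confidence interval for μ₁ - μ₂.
(9.79, 22.01)

Difference: x̄₁ - x̄₂ = 15.90
SE = √(s₁²/n₁ + s₂²/n₂) = √(8.3²/26 + 13.5²/68) = 2.3086
df = 73.21 → 73 (Welch–Satterthwaite, rounded down)
t* = 2.645

CI: 15.90 ± 2.645 · 2.3086 = 15.90 ± 6.11 = (9.79, 22.01)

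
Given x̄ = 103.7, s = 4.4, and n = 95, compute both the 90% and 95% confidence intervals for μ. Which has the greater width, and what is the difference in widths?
95% CI is wider by 0.29

df = 94
90% CI: t* = 1.661, (102.95, 104.45), width = 2 · t* · s/√n = 1.50
95% CI: t* = 1.986, (102.80, 104.60), width = 2 · t* · s/√n = 1.79

The 95% CI is wider by 1.79 - 1.50 = 0.29.
Higher confidence requires a wider interval.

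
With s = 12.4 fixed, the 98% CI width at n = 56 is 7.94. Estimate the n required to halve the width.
n ≈ 224

CI width ∝ 1/√n
To reduce width by factor 2, need √n to grow by 2 → need 2² = 4 times as many samples.

Current: n = 56, width = 7.94
New: n = 224, width ≈ 3.88

Width reduced by factor of 7.94/3.88 = 2.05.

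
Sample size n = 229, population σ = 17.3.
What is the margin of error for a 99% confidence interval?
Margin of error = 2.94

Margin of error = z* · σ/√n
= 2.576 · 17.3/√229
= 2.576 · 17.3/15.1327
= 2.94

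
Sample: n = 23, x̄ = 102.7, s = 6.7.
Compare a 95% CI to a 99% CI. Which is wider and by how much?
99% CI is wider by 2.09

df = 22
95% CI: t* = 2.074, (99.80, 105.60), width = 2 · t* · s/√n = 5.79
99% CI: t* = 2.819, (98.76, 106.64), width = 2 · t* · s/√n = 7.88

The 99% CI is wider by 7.88 - 5.79 = 2.09.
Higher confidence requires a wider interval.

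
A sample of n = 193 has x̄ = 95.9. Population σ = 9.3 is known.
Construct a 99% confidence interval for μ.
(94.18, 97.62)

z-interval (σ known):
z* = 2.576 for 99% confidence

Margin of error = z* · σ/√n = 2.576 · 9.3/√193 = 1.72

CI: (95.9 - 1.72, 95.9 + 1.72) = (94.18, 97.62)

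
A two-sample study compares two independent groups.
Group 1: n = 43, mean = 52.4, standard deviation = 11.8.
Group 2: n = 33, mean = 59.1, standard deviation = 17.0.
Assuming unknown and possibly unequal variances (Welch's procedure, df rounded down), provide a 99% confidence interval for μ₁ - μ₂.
(-15.95, 2.55)

Difference: x̄₁ - x̄₂ = -6.70
SE = √(s₁²/n₁ + s₂²/n₂) = √(11.8²/43 + 17.0²/33) = 3.4635
df = 54.38 → 54 (Welch–Satterthwaite, rounded down)
t* = 2.670

CI: -6.70 ± 2.670 · 3.4635 = -6.70 ± 9.25 = (-15.95, 2.55)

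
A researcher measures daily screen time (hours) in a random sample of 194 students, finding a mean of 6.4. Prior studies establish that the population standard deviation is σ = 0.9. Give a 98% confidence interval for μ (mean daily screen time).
(6.25, 6.55)

z-interval (σ known):
z* = 2.326 for 98% confidence

Margin of error = z* · σ/√n = 2.326 · 0.9/√194 = 0.15

CI: (6.4 - 0.15, 6.4 + 0.15) = (6.25, 6.55)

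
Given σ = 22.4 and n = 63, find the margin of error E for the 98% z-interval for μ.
Margin of error = 6.56

Margin of error = z* · σ/√n
= 2.326 · 22.4/√63
= 2.326 · 22.4/7.9373
= 6.56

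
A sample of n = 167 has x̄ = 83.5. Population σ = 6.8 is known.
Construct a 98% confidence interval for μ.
(82.28, 84.72)

z-interval (σ known):
z* = 2.326 for 98% confidence

Margin of error = z* · σ/√n = 2.326 · 6.8/√167 = 1.22

CI: (83.5 - 1.22, 83.5 + 1.22) = (82.28, 84.72)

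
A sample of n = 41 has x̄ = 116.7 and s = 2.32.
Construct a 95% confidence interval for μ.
(115.97, 117.43)

t-interval (σ unknown):
df = n - 1 = 40
t* = 2.021 for 95% confidence

Margin of error = t* · s/√n = 2.021 · 2.32/√41 = 0.73

CI: (115.97, 117.43)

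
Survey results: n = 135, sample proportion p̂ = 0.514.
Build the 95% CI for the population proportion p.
(0.430, 0.598)

Proportion CI:
SE = √(p̂(1-p̂)/n) = √(0.514 · 0.486 / 135) = 0.04302

z* = 1.960
Margin = z* · SE = 1.960 · 0.04302 = 0.0843

CI: 0.514 ± 0.0843 = (0.430, 0.598)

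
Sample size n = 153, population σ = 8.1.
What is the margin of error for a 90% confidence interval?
Margin of error = 1.08

Margin of error = z* · σ/√n
= 1.645 · 8.1/√153
= 1.645 · 8.1/12.3693
= 1.08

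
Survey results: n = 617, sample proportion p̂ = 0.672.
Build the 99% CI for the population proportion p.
(0.623, 0.721)

Proportion CI:
SE = √(p̂(1-p̂)/n) = √(0.672 · 0.328 / 617) = 0.01890

z* = 2.576
Margin = z* · SE = 2.576 · 0.01890 = 0.0487

CI: 0.672 ± 0.0487 = (0.623, 0.721)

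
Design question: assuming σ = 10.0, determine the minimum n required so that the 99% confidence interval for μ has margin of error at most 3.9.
n ≥ 44

For margin E ≤ 3.9:
n ≥ (z* · σ / E)²
n ≥ (2.576 · 10.0 / 3.9)²
n ≥ 43.63

Minimum n = 44 (rounding up)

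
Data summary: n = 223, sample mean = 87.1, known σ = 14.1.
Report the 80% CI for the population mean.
(85.89, 88.31)

z-interval (σ known):
z* = 1.282 for 80% confidence

Margin of error = z* · σ/√n = 1.282 · 14.1/√223 = 1.21

CI: (87.1 - 1.21, 87.1 + 1.21) = (85.89, 88.31)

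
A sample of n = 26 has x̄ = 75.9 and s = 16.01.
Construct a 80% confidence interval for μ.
(71.77, 80.03)

t-interval (σ unknown):
df = n - 1 = 25
t* = 1.316 for 80% confidence

Margin of error = t* · s/√n = 1.316 · 16.01/√26 = 4.13

CI: (71.77, 80.03)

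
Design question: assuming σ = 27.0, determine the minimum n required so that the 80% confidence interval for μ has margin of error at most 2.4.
n ≥ 209

For margin E ≤ 2.4:
n ≥ (z* · σ / E)²
n ≥ (1.282 · 27.0 / 2.4)²
n ≥ 208.01

Minimum n = 209 (rounding up)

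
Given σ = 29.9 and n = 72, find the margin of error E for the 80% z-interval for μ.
Margin of error = 4.52

Margin of error = z* · σ/√n
= 1.282 · 29.9/√72
= 1.282 · 29.9/8.4853
= 4.52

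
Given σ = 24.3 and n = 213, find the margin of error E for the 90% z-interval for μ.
Margin of error = 2.74

Margin of error = z* · σ/√n
= 1.645 · 24.3/√213
= 1.645 · 24.3/14.5945
= 2.74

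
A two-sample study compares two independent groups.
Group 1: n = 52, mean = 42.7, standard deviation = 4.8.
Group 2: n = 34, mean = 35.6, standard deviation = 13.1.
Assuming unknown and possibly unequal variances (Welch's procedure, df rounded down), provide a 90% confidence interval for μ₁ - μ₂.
(3.15, 11.05)

Difference: x̄₁ - x̄₂ = 7.10
SE = √(s₁²/n₁ + s₂²/n₂) = √(4.8²/52 + 13.1²/34) = 2.3432
df = 38.85 → 38 (Welch–Satterthwaite, rounded down)
t* = 1.686

CI: 7.10 ± 1.686 · 2.3432 = 7.10 ± 3.95 = (3.15, 11.05)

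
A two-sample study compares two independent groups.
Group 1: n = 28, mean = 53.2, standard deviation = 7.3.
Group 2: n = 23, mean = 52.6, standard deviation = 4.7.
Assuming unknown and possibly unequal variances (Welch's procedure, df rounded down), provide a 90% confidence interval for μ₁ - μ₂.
(-2.24, 3.44)

Difference: x̄₁ - x̄₂ = 0.60
SE = √(s₁²/n₁ + s₂²/n₂) = √(7.3²/28 + 4.7²/23) = 1.6922
df = 46.57 → 46 (Welch–Satterthwaite, rounded down)
t* = 1.679

CI: 0.60 ± 1.679 · 1.6922 = 0.60 ± 2.84 = (-2.24, 3.44)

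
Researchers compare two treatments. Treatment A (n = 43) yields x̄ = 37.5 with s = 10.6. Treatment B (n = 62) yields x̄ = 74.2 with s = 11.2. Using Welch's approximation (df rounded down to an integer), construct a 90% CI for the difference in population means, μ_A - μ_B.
(-40.28, -33.12)

Difference: x̄₁ - x̄₂ = -36.70
SE = √(s₁²/n₁ + s₂²/n₂) = √(10.6²/43 + 11.2²/62) = 2.1532
df = 93.59 → 93 (Welch–Satterthwaite, rounded down)
t* = 1.661

CI: -36.70 ± 1.661 · 2.1532 = -36.70 ± 3.58 = (-40.28, -33.12)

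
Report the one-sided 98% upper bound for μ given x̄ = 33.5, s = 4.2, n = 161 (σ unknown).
μ ≤ 34.19

Upper bound (one-sided):
t* = 2.071 (one-sided for 98%)
Upper bound = x̄ + t* · s/√n = 33.5 + 2.071 · 4.2/√161 = 34.19

We are 98% confident that μ ≤ 34.19.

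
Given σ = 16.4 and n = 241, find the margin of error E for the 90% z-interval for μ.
Margin of error = 1.74

Margin of error = z* · σ/√n
= 1.645 · 16.4/√241
= 1.645 · 16.4/15.5242
= 1.74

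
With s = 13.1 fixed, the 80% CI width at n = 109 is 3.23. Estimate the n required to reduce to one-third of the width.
n ≈ 981

CI width ∝ 1/√n
To reduce width by factor 3, need √n to grow by 3 → need 3² = 9 times as many samples.

Current: n = 109, width = 3.23
New: n = 981, width ≈ 1.07

Width reduced by factor of 3.23/1.07 = 3.02.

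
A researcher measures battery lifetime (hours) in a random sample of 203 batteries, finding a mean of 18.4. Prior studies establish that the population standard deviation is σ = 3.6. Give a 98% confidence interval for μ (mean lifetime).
(17.81, 18.99)

z-interval (σ known):
z* = 2.326 for 98% confidence

Margin of error = z* · σ/√n = 2.326 · 3.6/√203 = 0.59

CI: (18.4 - 0.59, 18.4 + 0.59) = (17.81, 18.99)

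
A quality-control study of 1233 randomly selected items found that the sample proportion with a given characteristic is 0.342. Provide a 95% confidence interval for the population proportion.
(0.316, 0.368)

Proportion CI:
SE = √(p̂(1-p̂)/n) = √(0.342 · 0.658 / 1233) = 0.01351

z* = 1.960
Margin = z* · SE = 1.960 · 0.01351 = 0.0265

CI: 0.342 ± 0.0265 = (0.316, 0.368)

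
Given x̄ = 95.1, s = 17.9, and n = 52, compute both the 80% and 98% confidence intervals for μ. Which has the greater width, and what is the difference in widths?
98% CI is wider by 5.48

df = 51
80% CI: t* = 1.298, (91.88, 98.32), width = 2 · t* · s/√n = 6.44
98% CI: t* = 2.402, (89.14, 101.06), width = 2 · t* · s/√n = 11.92

The 98% CI is wider by 11.92 - 6.44 = 5.48.
Higher confidence requires a wider interval.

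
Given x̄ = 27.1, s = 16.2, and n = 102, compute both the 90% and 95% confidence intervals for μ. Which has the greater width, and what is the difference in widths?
95% CI is wider by 1.03

df = 101
90% CI: t* = 1.660, (24.44, 29.76), width = 2 · t* · s/√n = 5.33
95% CI: t* = 1.984, (23.92, 30.28), width = 2 · t* · s/√n = 6.36

The 95% CI is wider by 6.36 - 5.33 = 1.03.
Higher confidence requires a wider interval.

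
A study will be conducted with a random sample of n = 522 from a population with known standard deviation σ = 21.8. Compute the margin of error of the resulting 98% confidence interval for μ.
Margin of error = 2.22

Margin of error = z* · σ/√n
= 2.326 · 21.8/√522
= 2.326 · 21.8/22.8473
= 2.22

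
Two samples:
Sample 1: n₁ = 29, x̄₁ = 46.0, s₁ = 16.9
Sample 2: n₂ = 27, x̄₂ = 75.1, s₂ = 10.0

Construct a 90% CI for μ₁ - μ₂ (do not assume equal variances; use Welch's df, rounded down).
(-35.28, -22.92)

Difference: x̄₁ - x̄₂ = -29.10
SE = √(s₁²/n₁ + s₂²/n₂) = √(16.9²/29 + 10.0²/27) = 3.6813
df = 46.01 → 46 (Welch–Satterthwaite, rounded down)
t* = 1.679

CI: -29.10 ± 1.679 · 3.6813 = -29.10 ± 6.18 = (-35.28, -22.92)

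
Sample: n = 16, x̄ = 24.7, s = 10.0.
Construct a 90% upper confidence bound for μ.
μ ≤ 28.05

Upper bound (one-sided):
t* = 1.341 (one-sided for 90%)
Upper bound = x̄ + t* · s/√n = 24.7 + 1.341 · 10.0/√16 = 28.05

We are 90% confident that μ ≤ 28.05.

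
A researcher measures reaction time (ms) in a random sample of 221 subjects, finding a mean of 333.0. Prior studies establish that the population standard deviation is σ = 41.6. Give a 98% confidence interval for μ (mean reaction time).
(326.49, 339.51)

z-interval (σ known):
z* = 2.326 for 98% confidence

Margin of error = z* · σ/√n = 2.326 · 41.6/√221 = 6.51

CI: (333.0 - 6.51, 333.0 + 6.51) = (326.49, 339.51)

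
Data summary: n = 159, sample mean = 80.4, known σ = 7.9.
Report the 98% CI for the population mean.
(78.94, 81.86)

z-interval (σ known):
z* = 2.326 for 98% confidence

Margin of error = z* · σ/√n = 2.326 · 7.9/√159 = 1.46

CI: (80.4 - 1.46, 80.4 + 1.46) = (78.94, 81.86)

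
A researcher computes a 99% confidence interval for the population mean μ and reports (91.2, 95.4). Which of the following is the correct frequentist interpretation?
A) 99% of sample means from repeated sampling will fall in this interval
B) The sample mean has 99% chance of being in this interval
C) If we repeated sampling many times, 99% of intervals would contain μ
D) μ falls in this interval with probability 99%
C

A) Wrong — coverage applies to intervals containing μ, not to future x̄ values.
B) Wrong — x̄ is observed and sits in the interval by construction.
C) Correct — this is the frequentist long-run coverage interpretation.
D) Wrong — μ is fixed; the randomness lives in the interval, not in μ.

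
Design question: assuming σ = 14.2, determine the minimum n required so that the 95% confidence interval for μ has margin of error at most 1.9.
n ≥ 215

For margin E ≤ 1.9:
n ≥ (z* · σ / E)²
n ≥ (1.960 · 14.2 / 1.9)²
n ≥ 214.58

Minimum n = 215 (rounding up)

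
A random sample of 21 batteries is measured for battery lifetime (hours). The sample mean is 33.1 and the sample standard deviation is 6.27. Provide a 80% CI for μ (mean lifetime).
(31.29, 34.91)

t-interval (σ unknown):
df = n - 1 = 20
t* = 1.325 for 80% confidence

Margin of error = t* · s/√n = 1.325 · 6.27/√21 = 1.81

CI: (31.29, 34.91)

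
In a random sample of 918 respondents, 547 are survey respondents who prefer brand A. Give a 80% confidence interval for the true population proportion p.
(0.575, 0.617)

Proportion CI:
p̂ = 547/918 = 0.59586
SE = √(p̂(1-p̂)/n) = √(0.59586 · 0.40414 / 918) = 0.01620

z* = 1.282
Margin = z* · SE = 1.282 · 0.01620 = 0.0208

CI: 0.59586 ± 0.0208 = (0.575, 0.617)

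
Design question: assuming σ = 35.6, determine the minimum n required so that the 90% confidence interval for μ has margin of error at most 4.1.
n ≥ 205

For margin E ≤ 4.1:
n ≥ (z* · σ / E)²
n ≥ (1.645 · 35.6 / 4.1)²
n ≥ 204.02

Minimum n = 205 (rounding up)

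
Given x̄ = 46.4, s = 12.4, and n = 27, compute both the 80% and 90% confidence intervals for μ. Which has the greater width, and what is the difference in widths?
90% CI is wider by 1.86

df = 26
80% CI: t* = 1.315, (43.26, 49.54), width = 2 · t* · s/√n = 6.28
90% CI: t* = 1.706, (42.33, 50.47), width = 2 · t* · s/√n = 8.14

The 90% CI is wider by 8.14 - 6.28 = 1.86.
Higher confidence requires a wider interval.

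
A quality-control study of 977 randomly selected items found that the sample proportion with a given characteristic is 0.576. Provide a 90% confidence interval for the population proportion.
(0.550, 0.602)

Proportion CI:
SE = √(p̂(1-p̂)/n) = √(0.576 · 0.424 / 977) = 0.01581

z* = 1.645
Margin = z* · SE = 1.645 · 0.01581 = 0.0260

CI: 0.576 ± 0.0260 = (0.550, 0.602)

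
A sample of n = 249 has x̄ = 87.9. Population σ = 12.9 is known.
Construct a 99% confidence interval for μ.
(85.79, 90.01)

z-interval (σ known):
z* = 2.576 for 99% confidence

Margin of error = z* · σ/√n = 2.576 · 12.9/√249 = 2.11

CI: (87.9 - 2.11, 87.9 + 2.11) = (85.79, 90.01)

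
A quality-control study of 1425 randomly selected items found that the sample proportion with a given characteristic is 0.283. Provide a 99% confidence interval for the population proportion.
(0.252, 0.314)

Proportion CI:
SE = √(p̂(1-p̂)/n) = √(0.283 · 0.717 / 1425) = 0.01193

z* = 2.576
Margin = z* · SE = 2.576 · 0.01193 = 0.0307

CI: 0.283 ± 0.0307 = (0.252, 0.314)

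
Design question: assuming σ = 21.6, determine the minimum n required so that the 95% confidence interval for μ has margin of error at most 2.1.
n ≥ 407

For margin E ≤ 2.1:
n ≥ (z* · σ / E)²
n ≥ (1.960 · 21.6 / 2.1)²
n ≥ 406.43

Minimum n = 407 (rounding up)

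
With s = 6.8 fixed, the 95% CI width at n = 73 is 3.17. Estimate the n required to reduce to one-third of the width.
n ≈ 657

CI width ∝ 1/√n
To reduce width by factor 3, need √n to grow by 3 → need 3² = 9 times as many samples.

Current: n = 73, width = 3.17
New: n = 657, width ≈ 1.04

Width reduced by factor of 3.17/1.04 = 3.05.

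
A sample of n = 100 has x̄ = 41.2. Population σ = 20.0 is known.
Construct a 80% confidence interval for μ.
(38.64, 43.76)

z-interval (σ known):
z* = 1.282 for 80% confidence

Margin of error = z* · σ/√n = 1.282 · 20.0/√100 = 2.56

CI: (41.2 - 2.56, 41.2 + 2.56) = (38.64, 43.76)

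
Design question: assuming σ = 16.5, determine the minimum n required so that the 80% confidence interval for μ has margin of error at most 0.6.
n ≥ 1243

For margin E ≤ 0.6:
n ≥ (z* · σ / E)²
n ≥ (1.282 · 16.5 / 0.6)²
n ≥ 1242.92

Minimum n = 1243 (rounding up)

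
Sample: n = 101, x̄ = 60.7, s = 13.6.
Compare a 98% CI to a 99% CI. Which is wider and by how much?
99% CI is wider by 0.71

df = 100
98% CI: t* = 2.364, (57.50, 63.90), width = 2 · t* · s/√n = 6.40
99% CI: t* = 2.626, (57.15, 64.25), width = 2 · t* · s/√n = 7.11

The 99% CI is wider by 7.11 - 6.40 = 0.71.
Higher confidence requires a wider interval.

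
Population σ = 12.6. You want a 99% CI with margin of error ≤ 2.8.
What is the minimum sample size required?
n ≥ 135

For margin E ≤ 2.8:
n ≥ (z* · σ / E)²
n ≥ (2.576 · 12.6 / 2.8)²
n ≥ 134.37

Minimum n = 135 (rounding up)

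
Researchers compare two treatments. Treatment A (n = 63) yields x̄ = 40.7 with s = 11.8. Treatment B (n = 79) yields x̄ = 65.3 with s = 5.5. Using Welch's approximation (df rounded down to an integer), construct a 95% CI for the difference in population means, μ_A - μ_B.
(-27.80, -21.40)

Difference: x̄₁ - x̄₂ = -24.60
SE = √(s₁²/n₁ + s₂²/n₂) = √(11.8²/63 + 5.5²/79) = 1.6103
df = 83.36 → 83 (Welch–Satterthwaite, rounded down)
t* = 1.989

CI: -24.60 ± 1.989 · 1.6103 = -24.60 ± 3.20 = (-27.80, -21.40)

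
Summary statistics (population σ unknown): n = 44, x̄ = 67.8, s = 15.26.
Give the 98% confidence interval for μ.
(62.24, 73.36)

t-interval (σ unknown):
df = n - 1 = 43
t* = 2.416 for 98% confidence

Margin of error = t* · s/√n = 2.416 · 15.26/√44 = 5.56

CI: (62.24, 73.36)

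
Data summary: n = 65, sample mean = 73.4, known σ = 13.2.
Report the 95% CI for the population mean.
(70.19, 76.61)

z-interval (σ known):
z* = 1.960 for 95% confidence

Margin of error = z* · σ/√n = 1.960 · 13.2/√65 = 3.21

CI: (73.4 - 3.21, 73.4 + 3.21) = (70.19, 76.61)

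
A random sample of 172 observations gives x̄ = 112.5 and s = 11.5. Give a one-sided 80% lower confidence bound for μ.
μ ≥ 111.76

Lower bound (one-sided):
t* = 0.844 (one-sided for 80%)
Lower bound = x̄ - t* · s/√n = 112.5 - 0.844 · 11.5/√172 = 111.76

We are 80% confident that μ ≥ 111.76.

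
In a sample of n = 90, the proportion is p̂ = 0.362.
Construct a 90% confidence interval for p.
(0.279, 0.445)

Proportion CI:
SE = √(p̂(1-p̂)/n) = √(0.362 · 0.638 / 90) = 0.05066

z* = 1.645
Margin = z* · SE = 1.645 · 0.05066 = 0.0833

CI: 0.362 ± 0.0833 = (0.279, 0.445)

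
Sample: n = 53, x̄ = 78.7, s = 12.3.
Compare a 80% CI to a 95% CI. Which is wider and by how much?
95% CI is wider by 2.39

df = 52
80% CI: t* = 1.298, (76.51, 80.89), width = 2 · t* · s/√n = 4.39
95% CI: t* = 2.007, (75.31, 82.09), width = 2 · t* · s/√n = 6.78

The 95% CI is wider by 6.78 - 4.39 = 2.39.
Higher confidence requires a wider interval.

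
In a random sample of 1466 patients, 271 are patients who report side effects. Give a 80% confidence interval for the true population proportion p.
(0.172, 0.198)

Proportion CI:
p̂ = 271/1466 = 0.18486
SE = √(p̂(1-p̂)/n) = √(0.18486 · 0.81514 / 1466) = 0.01014

z* = 1.282
Margin = z* · SE = 1.282 · 0.01014 = 0.0130

CI: 0.18486 ± 0.0130 = (0.172, 0.198)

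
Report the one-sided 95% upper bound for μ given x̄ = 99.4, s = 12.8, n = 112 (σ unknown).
μ ≤ 101.41

Upper bound (one-sided):
t* = 1.659 (one-sided for 95%)
Upper bound = x̄ + t* · s/√n = 99.4 + 1.659 · 12.8/√112 = 101.41

We are 95% confident that μ ≤ 101.41.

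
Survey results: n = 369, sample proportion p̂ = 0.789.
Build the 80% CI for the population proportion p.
(0.762, 0.816)

Proportion CI:
SE = √(p̂(1-p̂)/n) = √(0.789 · 0.211 / 369) = 0.02124

z* = 1.282
Margin = z* · SE = 1.282 · 0.02124 = 0.0272

CI: 0.789 ± 0.0272 = (0.762, 0.816)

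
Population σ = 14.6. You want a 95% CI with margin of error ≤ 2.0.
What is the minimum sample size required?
n ≥ 205

For margin E ≤ 2.0:
n ≥ (z* · σ / E)²
n ≥ (1.960 · 14.6 / 2.0)²
n ≥ 204.72

Minimum n = 205 (rounding up)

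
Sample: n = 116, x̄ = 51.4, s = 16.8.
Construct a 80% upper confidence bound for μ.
μ ≤ 52.72

Upper bound (one-sided):
t* = 0.845 (one-sided for 80%)
Upper bound = x̄ + t* · s/√n = 51.4 + 0.845 · 16.8/√116 = 52.72

We are 80% confident that μ ≤ 52.72.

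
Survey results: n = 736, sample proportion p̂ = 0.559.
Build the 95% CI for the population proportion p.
(0.523, 0.595)

Proportion CI:
SE = √(p̂(1-p̂)/n) = √(0.559 · 0.441 / 736) = 0.01830

z* = 1.960
Margin = z* · SE = 1.960 · 0.01830 = 0.0359

CI: 0.559 ± 0.0359 = (0.523, 0.595)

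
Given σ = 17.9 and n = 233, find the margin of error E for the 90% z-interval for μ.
Margin of error = 1.93

Margin of error = z* · σ/√n
= 1.645 · 17.9/√233
= 1.645 · 17.9/15.2643
= 1.93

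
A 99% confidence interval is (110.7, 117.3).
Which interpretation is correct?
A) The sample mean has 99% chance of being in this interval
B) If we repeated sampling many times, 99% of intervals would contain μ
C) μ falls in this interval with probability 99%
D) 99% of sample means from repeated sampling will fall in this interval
B

A) Wrong — x̄ is observed and sits in the interval by construction.
B) Correct — this is the frequentist long-run coverage interpretation.
C) Wrong — μ is fixed; the randomness lives in the interval, not in μ.
D) Wrong — coverage applies to intervals containing μ, not to future x̄ values.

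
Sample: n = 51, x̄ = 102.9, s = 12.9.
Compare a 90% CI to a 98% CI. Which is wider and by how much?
98% CI is wider by 2.63

df = 50
90% CI: t* = 1.676, (99.87, 105.93), width = 2 · t* · s/√n = 6.05
98% CI: t* = 2.403, (98.56, 107.24), width = 2 · t* · s/√n = 8.68

The 98% CI is wider by 8.68 - 6.05 = 2.63.
Higher confidence requires a wider interval.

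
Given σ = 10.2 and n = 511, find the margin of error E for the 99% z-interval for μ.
Margin of error = 1.16

Margin of error = z* · σ/√n
= 2.576 · 10.2/√511
= 2.576 · 10.2/22.6053
= 1.16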